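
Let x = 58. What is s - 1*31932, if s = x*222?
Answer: -19056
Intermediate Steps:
s = 12876 (s = 58*222 = 12876)
s - 1*31932 = 12876 - 1*31932 = 12876 - 31932 = -19056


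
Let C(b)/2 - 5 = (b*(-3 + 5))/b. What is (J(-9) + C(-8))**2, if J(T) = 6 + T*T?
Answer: 10201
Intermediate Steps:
J(T) = 6 + T**2
C(b) = 14 (C(b) = 10 + 2*((b*(-3 + 5))/b) = 10 + 2*((b*2)/b) = 10 + 2*((2*b)/b) = 10 + 2*2 = 10 + 4 = 14)
(J(-9) + C(-8))**2 = ((6 + (-9)**2) + 14)**2 = ((6 + 81) + 14)**2 = (87 + 14)**2 = 101**2 = 10201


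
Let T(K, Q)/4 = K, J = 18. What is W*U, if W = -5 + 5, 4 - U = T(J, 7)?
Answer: 0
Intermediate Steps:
T(K, Q) = 4*K
U = -68 (U = 4 - 4*18 = 4 - 1*72 = 4 - 72 = -68)
W = 0
W*U = 0*(-68) = 0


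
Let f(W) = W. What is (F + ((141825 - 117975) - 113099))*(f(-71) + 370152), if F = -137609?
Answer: -83955835498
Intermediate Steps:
(F + ((141825 - 117975) - 113099))*(f(-71) + 370152) = (-137609 + ((141825 - 117975) - 113099))*(-71 + 370152) = (-137609 + (23850 - 113099))*370081 = (-137609 - 89249)*370081 = -226858*370081 = -83955835498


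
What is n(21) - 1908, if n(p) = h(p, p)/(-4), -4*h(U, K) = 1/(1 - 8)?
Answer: -213697/112 ≈ -1908.0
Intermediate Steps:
h(U, K) = 1/28 (h(U, K) = -1/(4*(1 - 8)) = -¼/(-7) = -¼*(-⅐) = 1/28)
n(p) = -1/112 (n(p) = (1/28)/(-4) = (1/28)*(-¼) = -1/112)
n(21) - 1908 = -1/112 - 1908 = -213697/112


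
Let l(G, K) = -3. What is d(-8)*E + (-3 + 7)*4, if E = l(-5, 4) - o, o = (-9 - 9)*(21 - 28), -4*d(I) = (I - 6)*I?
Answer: 3628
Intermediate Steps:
d(I) = -I*(-6 + I)/4 (d(I) = -(I - 6)*I/4 = -(-6 + I)*I/4 = -I*(-6 + I)/4)
o = 126 (o = -18*(-7) = 126)
E = -129 (E = -3 - 1*126 = -3 - 126 = -129)
d(-8)*E + (-3 + 7)*4 = ((¼)*(-8)*(6 - 1*(-8)))*(-129) + (-3 + 7)*4 = ((¼)*(-8)*(6 + 8))*(-129) + 4*4 = ((¼)*(-8)*14)*(-129) + 16 = -28*(-129) + 16 = 3612 + 16 = 3628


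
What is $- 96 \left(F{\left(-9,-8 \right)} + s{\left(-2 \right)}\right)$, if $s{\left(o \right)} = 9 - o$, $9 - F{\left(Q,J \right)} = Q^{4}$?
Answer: $627936$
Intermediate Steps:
$F{\left(Q,J \right)} = 9 - Q^{4}$
$- 96 \left(F{\left(-9,-8 \right)} + s{\left(-2 \right)}\right) = - 96 \left(\left(9 - \left(-9\right)^{4}\right) + \left(9 - -2\right)\right) = - 96 \left(\left(9 - 6561\right) + \left(9 + 2\right)\right) = - 96 \left(\left(9 - 6561\right) + 11\right) = - 96 \left(-6552 + 11\right) = \left(-96\right) \left(-6541\right) = 627936$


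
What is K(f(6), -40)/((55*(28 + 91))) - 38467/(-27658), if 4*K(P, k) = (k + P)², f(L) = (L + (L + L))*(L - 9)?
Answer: 312863037/181021610 ≈ 1.7283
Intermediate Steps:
f(L) = 3*L*(-9 + L) (f(L) = (L + 2*L)*(-9 + L) = (3*L)*(-9 + L) = 3*L*(-9 + L))
K(P, k) = (P + k)²/4 (K(P, k) = (k + P)²/4 = (P + k)²/4)
K(f(6), -40)/((55*(28 + 91))) - 38467/(-27658) = ((3*6*(-9 + 6) - 40)²/4)/((55*(28 + 91))) - 38467/(-27658) = ((3*6*(-3) - 40)²/4)/((55*119)) - 38467*(-1/27658) = ((-54 - 40)²/4)/6545 + 38467/27658 = ((¼)*(-94)²)*(1/6545) + 38467/27658 = ((¼)*8836)*(1/6545) + 38467/27658 = 2209*(1/6545) + 38467/27658 = 2209/6545 + 38467/27658 = 312863037/181021610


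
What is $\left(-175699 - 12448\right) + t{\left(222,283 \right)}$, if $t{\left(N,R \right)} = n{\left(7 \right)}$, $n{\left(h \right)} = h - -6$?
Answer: $-188134$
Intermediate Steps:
$n{\left(h \right)} = 6 + h$ ($n{\left(h \right)} = h + 6 = 6 + h$)
$t{\left(N,R \right)} = 13$ ($t{\left(N,R \right)} = 6 + 7 = 13$)
$\left(-175699 - 12448\right) + t{\left(222,283 \right)} = \left(-175699 - 12448\right) + 13 = -188147 + 13 = -188134$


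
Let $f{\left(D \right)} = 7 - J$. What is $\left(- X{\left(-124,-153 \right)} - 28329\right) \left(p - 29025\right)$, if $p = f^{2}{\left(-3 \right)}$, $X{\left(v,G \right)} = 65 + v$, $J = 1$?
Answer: $819519030$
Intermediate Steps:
$f{\left(D \right)} = 6$ ($f{\left(D \right)} = 7 - 1 = 6$)
$p = 36$ ($p = 6^{2} = 36$)
$\left(- X{\left(-124,-153 \right)} - 28329\right) \left(p - 29025\right) = \left(- (65 - 124) - 28329\right) \left(36 - 29025\right) = \left(\left(-1\right) \left(-59\right) - 28329\right) \left(-28989\right) = \left(59 - 28329\right) \left(-28989\right) = \left(-28270\right) \left(-28989\right) = 819519030$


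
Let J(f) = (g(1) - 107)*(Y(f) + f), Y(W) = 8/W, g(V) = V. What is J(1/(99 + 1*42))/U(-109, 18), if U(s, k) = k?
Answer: -8429597/1269 ≈ -6642.7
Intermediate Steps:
J(f) = -848/f - 106*f (J(f) = (1 - 107)*(8/f + f) = -106*(f + 8/f) = -848/f - 106*f)
J(1/(99 + 1*42))/U(-109, 18) = (-848/(1/(99 + 1*42)) - 106/(99 + 1*42))/18 = (-848/(1/(99 + 42)) - 106/(99 + 42))*(1/18) = (-848/(1/141) - 106/141)*(1/18) = (-848/1/141 - 106*1/141)*(1/18) = (-848*141 - 106/141)*(1/18) = (-119568 - 106/141)*(1/18) = -16859194/141*1/18 = -8429597/1269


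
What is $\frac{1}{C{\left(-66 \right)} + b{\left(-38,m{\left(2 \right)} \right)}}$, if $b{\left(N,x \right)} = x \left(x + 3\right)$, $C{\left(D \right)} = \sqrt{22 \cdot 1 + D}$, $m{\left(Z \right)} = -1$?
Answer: $- \frac{1}{24} - \frac{i \sqrt{11}}{24} \approx -0.041667 - 0.13819 i$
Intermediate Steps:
$C{\left(D \right)} = \sqrt{22 + D}$
$b{\left(N,x \right)} = x \left(3 + x\right)$
$\frac{1}{C{\left(-66 \right)} + b{\left(-38,m{\left(2 \right)} \right)}} = \frac{1}{\sqrt{22 - 66} - \left(3 - 1\right)} = \frac{1}{\sqrt{-44} - 2} = \frac{1}{2 i \sqrt{11} - 2} = \frac{1}{-2 + 2 i \sqrt{11}}$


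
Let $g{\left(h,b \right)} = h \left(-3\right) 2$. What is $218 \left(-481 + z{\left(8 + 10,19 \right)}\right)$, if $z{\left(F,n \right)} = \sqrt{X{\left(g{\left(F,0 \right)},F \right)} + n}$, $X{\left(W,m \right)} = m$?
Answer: $-104858 + 218 \sqrt{37} \approx -1.0353 \cdot 10^{5}$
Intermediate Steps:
$g{\left(h,b \right)} = - 6 h$ ($g{\left(h,b \right)} = - 3 h 2 = - 6 h$)
$z{\left(F,n \right)} = \sqrt{F + n}$
$218 \left(-481 + z{\left(8 + 10,19 \right)}\right) = 218 \left(-481 + \sqrt{\left(8 + 10\right) + 19}\right) = 218 \left(-481 + \sqrt{18 + 19}\right) = 218 \left(-481 + \sqrt{37}\right) = -104858 + 218 \sqrt{37}$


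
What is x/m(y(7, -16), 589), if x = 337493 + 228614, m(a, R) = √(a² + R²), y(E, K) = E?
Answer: 566107*√346970/346970 ≈ 961.06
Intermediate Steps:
m(a, R) = √(R² + a²)
x = 566107
x/m(y(7, -16), 589) = 566107/(√(589² + 7²)) = 566107/(√(346921 + 49)) = 566107/(√346970) = 566107*(√346970/346970) = 566107*√346970/346970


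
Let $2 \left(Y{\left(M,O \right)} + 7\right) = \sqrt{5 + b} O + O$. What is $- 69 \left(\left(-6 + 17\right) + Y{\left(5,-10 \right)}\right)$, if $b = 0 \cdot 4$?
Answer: $69 + 345 \sqrt{5} \approx 840.44$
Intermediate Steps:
$b = 0$
$Y{\left(M,O \right)} = -7 + \frac{O}{2} + \frac{O \sqrt{5}}{2}$ ($Y{\left(M,O \right)} = -7 + \frac{\sqrt{5 + 0} O + O}{2} = -7 + \frac{\sqrt{5} O + O}{2} = -7 + \frac{O \sqrt{5} + O}{2} = -7 + \frac{O + O \sqrt{5}}{2} = -7 + \left(\frac{O}{2} + \frac{O \sqrt{5}}{2}\right) = -7 + \frac{O}{2} + \frac{O \sqrt{5}}{2}$)
$- 69 \left(\left(-6 + 17\right) + Y{\left(5,-10 \right)}\right) = - 69 \left(\left(-6 + 17\right) + \left(-7 + \frac{1}{2} \left(-10\right) + \frac{1}{2} \left(-10\right) \sqrt{5}\right)\right) = - 69 \left(11 - \left(12 + 5 \sqrt{5}\right)\right) = - 69 \left(-1 - 5 \sqrt{5}\right) = 69 + 345 \sqrt{5}$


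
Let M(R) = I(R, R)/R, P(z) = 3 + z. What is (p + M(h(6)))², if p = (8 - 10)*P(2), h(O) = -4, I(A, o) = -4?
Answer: 81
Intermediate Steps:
p = -10 (p = (8 - 10)*(3 + 2) = -2*5 = -10)
M(R) = -4/R
(p + M(h(6)))² = (-10 - 4/(-4))² = (-10 - 4*(-¼))² = (-10 + 1)² = (-9)² = 81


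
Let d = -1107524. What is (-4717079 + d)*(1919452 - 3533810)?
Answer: 9402994449874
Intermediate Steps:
(-4717079 + d)*(1919452 - 3533810) = (-4717079 - 1107524)*(1919452 - 3533810) = -5824603*(-1614358) = 9402994449874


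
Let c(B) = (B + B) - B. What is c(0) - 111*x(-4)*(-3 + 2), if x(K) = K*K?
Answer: 1776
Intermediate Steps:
c(B) = B (c(B) = 2*B - B = B)
x(K) = K²
c(0) - 111*x(-4)*(-3 + 2) = 0 - 111*(-4)²*(-3 + 2) = 0 - 1776*(-1) = 0 - 111*(-16) = 0 + 1776 = 1776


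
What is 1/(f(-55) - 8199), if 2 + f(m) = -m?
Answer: -1/8146 ≈ -0.00012276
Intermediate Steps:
f(m) = -2 - m
1/(f(-55) - 8199) = 1/((-2 - 1*(-55)) - 8199) = 1/((-2 + 55) - 8199) = 1/(53 - 8199) = 1/(-8146) = -1/8146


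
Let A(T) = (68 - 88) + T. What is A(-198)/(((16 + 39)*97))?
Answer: -218/5335 ≈ -0.040862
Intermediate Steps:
A(T) = -20 + T
A(-198)/(((16 + 39)*97)) = (-20 - 198)/(((16 + 39)*97)) = -218/(55*97) = -218/5335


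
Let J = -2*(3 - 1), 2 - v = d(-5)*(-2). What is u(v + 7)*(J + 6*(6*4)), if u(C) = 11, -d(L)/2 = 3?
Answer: 1540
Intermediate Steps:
d(L) = -6 (d(L) = -2*3 = -6)
v = -10 (v = 2 - (-6)*(-2) = 2 - 1*12 = 2 - 12 = -10)
J = -4 (J = -2*2 = -4)
u(v + 7)*(J + 6*(6*4)) = 11*(-4 + 6*(6*4)) = 11*(-4 + 6*24) = 11*(-4 + 144) = 11*140 = 1540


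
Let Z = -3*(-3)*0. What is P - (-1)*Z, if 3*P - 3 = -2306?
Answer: -2303/3 ≈ -767.67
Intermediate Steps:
P = -2303/3 (P = 1 + (⅓)*(-2306) = 1 - 2306/3 = -2303/3 ≈ -767.67)
Z = 0 (Z = 9*0 = 0)
P - (-1)*Z = -2303/3 - (-1)*0 = -2303/3 - 1*0 = -2303/3 + 0 = -2303/3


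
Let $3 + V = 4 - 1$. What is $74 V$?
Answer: $0$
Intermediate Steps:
$V = 0$ ($V = -3 + \left(4 - 1\right) = -3 + 3 = 0$)
$74 V = 74 \cdot 0 = 0$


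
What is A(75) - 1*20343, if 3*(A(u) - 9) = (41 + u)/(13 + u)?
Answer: -1342015/66 ≈ -20334.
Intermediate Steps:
A(u) = 9 + (41 + u)/(3*(13 + u)) (A(u) = 9 + ((41 + u)/(13 + u))/3 = 9 + (41 + u)/(3*(13 + u)))
A(75) - 1*20343 = 28*(14 + 75)/(3*(13 + 75)) - 1*20343 = (28/3)*89/88 - 20343 = (28/3)*(1/88)*89 - 20343 = 623/66 - 20343 = -1342015/66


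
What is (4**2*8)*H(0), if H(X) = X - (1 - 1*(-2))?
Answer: -384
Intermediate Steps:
H(X) = -3 + X (H(X) = X - (1 + 2) = X - 1*3 = X - 3 = -3 + X)
(4**2*8)*H(0) = (4**2*8)*(-3 + 0) = (16*8)*(-3) = 128*(-3) = -384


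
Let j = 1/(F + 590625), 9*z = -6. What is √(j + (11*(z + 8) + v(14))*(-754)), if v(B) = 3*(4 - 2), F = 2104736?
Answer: I*√4272674697634928271/8086083 ≈ 255.63*I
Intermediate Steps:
z = -⅔ (z = (⅑)*(-6) = -⅔ ≈ -0.66667)
j = 1/2695361 (j = 1/(2104736 + 590625) = 1/2695361 ≈ 3.7101e-7)
v(B) = 6 (v(B) = 3*2 = 6)
√(j + (11*(z + 8) + v(14))*(-754)) = √(1/2695361 + (11*(-⅔ + 8) + 6)*(-754)) = √(1/2695361 + (11*(22/3) + 6)*(-754)) = √(1/2695361 + (242/3 + 6)*(-754)) = √(1/2695361 + (260/3)*(-754)) = √(1/2695361 - 196040/3) = √(-528398570437/8086083) = I*√4272674697634928271/8086083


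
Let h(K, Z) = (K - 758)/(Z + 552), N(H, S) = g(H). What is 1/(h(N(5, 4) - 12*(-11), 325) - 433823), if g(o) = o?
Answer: -877/380463392 ≈ -2.3051e-6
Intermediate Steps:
N(H, S) = H
h(K, Z) = (-758 + K)/(552 + Z)
1/(h(N(5, 4) - 12*(-11), 325) - 433823) = 1/((-758 + (5 - 12*(-11)))/(552 + 325) - 433823) = 1/((-758 + (5 + 132))/877 - 433823) = 1/((-758 + 137)/877 - 433823) = 1/((1/877)*(-621) - 433823) = 1/(-621/877 - 433823) = 1/(-380463392/877) = -877/380463392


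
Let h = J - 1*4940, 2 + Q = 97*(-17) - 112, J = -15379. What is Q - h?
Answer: 18556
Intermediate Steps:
Q = -1763 (Q = -2 + (97*(-17) - 112) = -2 + (-1649 - 112) = -2 - 1761 = -1763)
h = -20319 (h = -15379 - 1*4940 = -15379 - 4940 = -20319)
Q - h = -1763 - 1*(-20319) = -1763 + 20319 = 18556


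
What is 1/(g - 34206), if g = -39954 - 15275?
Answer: -1/89435 ≈ -1.1181e-5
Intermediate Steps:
g = -55229
1/(g - 34206) = 1/(-55229 - 34206) = 1/(-89435) = -1/89435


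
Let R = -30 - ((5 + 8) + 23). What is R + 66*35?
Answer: 2244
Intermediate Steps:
R = -66 (R = -30 - (13 + 23) = -30 - 1*36 = -30 - 36 = -66)
R + 66*35 = -66 + 66*35 = -66 + 2310 = 2244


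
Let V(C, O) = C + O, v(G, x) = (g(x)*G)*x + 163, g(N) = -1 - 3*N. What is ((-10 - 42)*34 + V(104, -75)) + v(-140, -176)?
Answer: 12983704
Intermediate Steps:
v(G, x) = 163 + G*x*(-1 - 3*x) (v(G, x) = ((-1 - 3*x)*G)*x + 163 = (G*(-1 - 3*x))*x + 163 = G*x*(-1 - 3*x) + 163 = 163 + G*x*(-1 - 3*x))
((-10 - 42)*34 + V(104, -75)) + v(-140, -176) = ((-10 - 42)*34 + (104 - 75)) + (163 - 1*(-140)*(-176)*(1 + 3*(-176))) = (-52*34 + 29) + (163 - 1*(-140)*(-176)*(1 - 528)) = (-1768 + 29) + (163 - 1*(-140)*(-176)*(-527)) = -1739 + (163 + 12985280) = -1739 + 12985443 = 12983704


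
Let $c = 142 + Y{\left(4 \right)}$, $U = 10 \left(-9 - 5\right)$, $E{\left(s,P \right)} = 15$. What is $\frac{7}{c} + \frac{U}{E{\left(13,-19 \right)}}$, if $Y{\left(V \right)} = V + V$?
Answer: $- \frac{1393}{150} \approx -9.2867$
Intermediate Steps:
$U = -140$ ($U = 10 \left(-9 - 5\right) = 10 \left(-14\right) = -140$)
$Y{\left(V \right)} = 2 V$
$c = 150$ ($c = 142 + 2 \cdot 4 = 142 + 8 = 150$)
$\frac{7}{c} + \frac{U}{E{\left(13,-19 \right)}} = \frac{7}{150} - \frac{140}{15} = 7 \cdot \frac{1}{150} - \frac{28}{3} = \frac{7}{150} - \frac{28}{3} = - \frac{1393}{150}$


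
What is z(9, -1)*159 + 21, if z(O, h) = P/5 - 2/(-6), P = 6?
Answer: 1324/5 ≈ 264.80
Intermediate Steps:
z(O, h) = 23/15 (z(O, h) = 6/5 - 2/(-6) = 6*(⅕) - 2*(-⅙) = 6/5 + ⅓ = 23/15)
z(9, -1)*159 + 21 = (23/15)*159 + 21 = 1219/5 + 21 = 1324/5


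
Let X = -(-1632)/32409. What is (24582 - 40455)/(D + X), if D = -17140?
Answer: 171476019/185162876 ≈ 0.92608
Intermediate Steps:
X = 544/10803 (X = -(-1632)/32409 = -1*(-544/10803) = 544/10803 ≈ 0.050356)
(24582 - 40455)/(D + X) = (24582 - 40455)/(-17140 + 544/10803) = -15873/(-185162876/10803) = -15873*(-10803/185162876) = 171476019/185162876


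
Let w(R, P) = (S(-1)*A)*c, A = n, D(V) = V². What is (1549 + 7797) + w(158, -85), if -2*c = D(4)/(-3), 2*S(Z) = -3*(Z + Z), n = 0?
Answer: 9346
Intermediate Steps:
A = 0
S(Z) = -3*Z (S(Z) = (-3*(Z + Z))/2 = (-6*Z)/2 = -3*Z)
c = 8/3 (c = -4²/(2*(-3)) = -8*(-1)/3 = -½*(-16/3) = 8/3 ≈ 2.6667)
w(R, P) = 0 (w(R, P) = (-3*(-1)*0)*(8/3) = (3*0)*(8/3) = 0*(8/3) = 0)
(1549 + 7797) + w(158, -85) = (1549 + 7797) + 0 = 9346 + 0 = 9346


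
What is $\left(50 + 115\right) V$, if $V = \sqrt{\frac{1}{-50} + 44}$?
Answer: $\frac{33 \sqrt{4398}}{2} \approx 1094.2$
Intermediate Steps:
$V = \frac{\sqrt{4398}}{10}$ ($V = \sqrt{- \frac{1}{50} + 44} = \sqrt{\frac{2199}{50}} = \frac{\sqrt{4398}}{10} \approx 6.6317$)
$\left(50 + 115\right) V = \left(50 + 115\right) \frac{\sqrt{4398}}{10} = 165 \frac{\sqrt{4398}}{10} = \frac{33 \sqrt{4398}}{2}$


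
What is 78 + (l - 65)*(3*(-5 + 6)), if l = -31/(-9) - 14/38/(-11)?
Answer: -66817/627 ≈ -106.57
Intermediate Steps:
l = 6542/1881 (l = -31*(-⅑) - 14*1/38*(-1/11) = 31/9 - 7/19*(-1/11) = 31/9 + 7/209 = 6542/1881 ≈ 3.4779)
78 + (l - 65)*(3*(-5 + 6)) = 78 + (6542/1881 - 65)*(3*(-5 + 6)) = 78 - 115723/627 = -66817/627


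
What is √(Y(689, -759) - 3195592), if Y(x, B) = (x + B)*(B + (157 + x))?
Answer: I*√3201682 ≈ 1789.3*I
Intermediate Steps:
Y(x, B) = (B + x)*(157 + B + x)
√(Y(689, -759) - 3195592) = √(((-759)² + 689² + 157*(-759) + 157*689 + 2*(-759)*689) - 3195592) = √((576081 + 474721 - 119163 + 108173 - 1045902) - 3195592) = √(-6090 - 3195592) = √(-3201682) = I*√3201682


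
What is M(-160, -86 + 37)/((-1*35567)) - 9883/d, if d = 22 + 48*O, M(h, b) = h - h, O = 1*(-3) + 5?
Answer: -9883/118 ≈ -83.754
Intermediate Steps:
O = 2 (O = -3 + 5 = 2)
M(h, b) = 0
d = 118 (d = 22 + 48*2 = 22 + 96 = 118)
M(-160, -86 + 37)/((-1*35567)) - 9883/d = 0/((-1*35567)) - 9883/118 = 0/(-35567) - 9883*1/118 = 0*(-1/35567) - 9883/118 = 0 - 9883/118 = -9883/118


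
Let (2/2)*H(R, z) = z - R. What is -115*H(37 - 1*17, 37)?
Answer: -1955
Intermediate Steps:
H(R, z) = z - R
-115*H(37 - 1*17, 37) = -115*(37 - (37 - 1*17)) = -115*(37 - (37 - 17)) = -115*(37 - 1*20) = -115*(37 - 20) = -115*17 = -1955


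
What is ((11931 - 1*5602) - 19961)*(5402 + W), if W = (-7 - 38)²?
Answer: -101244864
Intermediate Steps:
W = 2025 (W = (-45)² = 2025)
((11931 - 1*5602) - 19961)*(5402 + W) = ((11931 - 1*5602) - 19961)*(5402 + 2025) = ((11931 - 5602) - 19961)*7427 = (6329 - 19961)*7427 = -13632*7427 = -101244864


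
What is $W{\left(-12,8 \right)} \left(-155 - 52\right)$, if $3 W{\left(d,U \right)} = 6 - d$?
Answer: $-1242$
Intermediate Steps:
$W{\left(d,U \right)} = 2 - \frac{d}{3}$ ($W{\left(d,U \right)} = \frac{6 - d}{3} = 2 - \frac{d}{3}$)
$W{\left(-12,8 \right)} \left(-155 - 52\right) = \left(2 - -4\right) \left(-155 - 52\right) = \left(2 + 4\right) \left(-207\right) = 6 \left(-207\right) = -1242$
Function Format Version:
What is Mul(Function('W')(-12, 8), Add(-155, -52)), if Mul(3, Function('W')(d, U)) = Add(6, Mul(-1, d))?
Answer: -1242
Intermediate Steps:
Function('W')(d, U) = Add(2, Mul(Rational(-1, 3), d)) (Function('W')(d, U) = Mul(Rational(1, 3), Add(6, Mul(-1, d))) = Add(2, Mul(Rational(-1, 3), d)))
Mul(Function('W')(-12, 8), Add(-155, -52)) = Mul(Add(2, Mul(Rational(-1, 3), -12)), Add(-155, -52)) = Mul(Add(2, 4), -207) = Mul(6, -207) = -1242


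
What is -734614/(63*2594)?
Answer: -367307/81711 ≈ -4.4952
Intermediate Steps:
-734614/(63*2594) = -734614/163422 = -1*367307/81711 = -367307/81711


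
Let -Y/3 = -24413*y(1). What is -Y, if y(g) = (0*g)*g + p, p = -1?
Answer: 73239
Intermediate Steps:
y(g) = -1 (y(g) = (0*g)*g - 1 = 0*g - 1 = 0 - 1 = -1)
Y = -73239 (Y = -(-73239)*(-1) = -3*24413 = -73239)
-Y = -1*(-73239) = 73239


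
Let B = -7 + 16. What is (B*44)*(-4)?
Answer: -1584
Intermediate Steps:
B = 9
(B*44)*(-4) = (9*44)*(-4) = 396*(-4) = -1584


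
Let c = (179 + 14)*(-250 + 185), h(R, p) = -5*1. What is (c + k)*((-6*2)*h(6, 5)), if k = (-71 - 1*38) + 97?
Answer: -753420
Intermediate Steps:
h(R, p) = -5
c = -12545 (c = 193*(-65) = -12545)
k = -12 (k = (-71 - 38) + 97 = -109 + 97 = -12)
(c + k)*((-6*2)*h(6, 5)) = (-12545 - 12)*(-6*2*(-5)) = -(-150684)*(-5) = -12557*60 = -753420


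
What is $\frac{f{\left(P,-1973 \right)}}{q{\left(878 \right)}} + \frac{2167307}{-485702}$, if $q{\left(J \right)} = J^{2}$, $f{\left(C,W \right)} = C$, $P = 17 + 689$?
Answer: $- \frac{208799922972}{46802487571} \approx -4.4613$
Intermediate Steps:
$P = 706$
$\frac{f{\left(P,-1973 \right)}}{q{\left(878 \right)}} + \frac{2167307}{-485702} = \frac{706}{878^{2}} + \frac{2167307}{-485702} = \frac{706}{770884} + 2167307 \left(- \frac{1}{485702}\right) = 706 \cdot \frac{1}{770884} - \frac{2167307}{485702} = \frac{353}{385442} - \frac{2167307}{485702} = - \frac{208799922972}{46802487571}$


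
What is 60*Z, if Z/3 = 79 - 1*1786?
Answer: -307260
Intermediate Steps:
Z = -5121 (Z = 3*(79 - 1*1786) = 3*(79 - 1786) = 3*(-1707) = -5121)
60*Z = 60*(-5121) = -307260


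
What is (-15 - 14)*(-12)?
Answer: 348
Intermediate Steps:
(-15 - 14)*(-12) = -29*(-12) = 348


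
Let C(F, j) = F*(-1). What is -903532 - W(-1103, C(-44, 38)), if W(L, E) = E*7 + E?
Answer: -903884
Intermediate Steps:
C(F, j) = -F
W(L, E) = 8*E (W(L, E) = 7*E + E = 8*E)
-903532 - W(-1103, C(-44, 38)) = -903532 - 8*(-1*(-44)) = -903532 - 8*44 = -903532 - 1*352 = -903532 - 352 = -903884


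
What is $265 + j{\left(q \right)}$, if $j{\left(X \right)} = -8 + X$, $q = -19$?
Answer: $238$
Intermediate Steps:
$265 + j{\left(q \right)} = 265 - 27 = 238$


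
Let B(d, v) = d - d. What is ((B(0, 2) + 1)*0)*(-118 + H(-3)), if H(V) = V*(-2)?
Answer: 0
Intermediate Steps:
H(V) = -2*V
B(d, v) = 0
((B(0, 2) + 1)*0)*(-118 + H(-3)) = ((0 + 1)*0)*(-118 - 2*(-3)) = (1*0)*(-118 + 6) = 0*(-112) = 0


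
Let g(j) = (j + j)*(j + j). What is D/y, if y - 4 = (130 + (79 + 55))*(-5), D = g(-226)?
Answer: -51076/329 ≈ -155.25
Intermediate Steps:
g(j) = 4*j**2 (g(j) = (2*j)*(2*j) = 4*j**2)
D = 204304 (D = 4*(-226)**2 = 4*51076 = 204304)
y = -1316 (y = 4 + (130 + (79 + 55))*(-5) = 4 + (130 + 134)*(-5) = 4 + 264*(-5) = 4 - 1320 = -1316)
D/y = 204304/(-1316) = 204304*(-1/1316) = -51076/329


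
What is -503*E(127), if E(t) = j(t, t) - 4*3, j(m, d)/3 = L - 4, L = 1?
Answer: 10563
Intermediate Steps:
j(m, d) = -9 (j(m, d) = 3*(1 - 4) = 3*(-3) = -9)
E(t) = -21 (E(t) = -9 - 4*3 = -9 - 12 = -21)
-503*E(127) = -503*(-21) = 10563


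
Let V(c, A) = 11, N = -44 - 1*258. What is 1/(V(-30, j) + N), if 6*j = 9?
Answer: -1/291 ≈ -0.0034364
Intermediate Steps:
j = 3/2 (j = (1/6)*9 = 3/2 ≈ 1.5000)
N = -302 (N = -44 - 258 = -302)
1/(V(-30, j) + N) = 1/(11 - 302) = 1/(-291) = -1/291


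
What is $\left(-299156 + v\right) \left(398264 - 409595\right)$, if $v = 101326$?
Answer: $2241611730$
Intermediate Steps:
$\left(-299156 + v\right) \left(398264 - 409595\right) = \left(-299156 + 101326\right) \left(398264 - 409595\right) = \left(-197830\right) \left(-11331\right) = 2241611730$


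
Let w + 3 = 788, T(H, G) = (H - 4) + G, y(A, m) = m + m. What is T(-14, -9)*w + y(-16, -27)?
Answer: -21249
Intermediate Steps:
y(A, m) = 2*m
T(H, G) = -4 + G + H (T(H, G) = (-4 + H) + G = -4 + G + H)
w = 785 (w = -3 + 788 = 785)
T(-14, -9)*w + y(-16, -27) = (-4 - 9 - 14)*785 + 2*(-27) = -27*785 - 54 = -21195 - 54 = -21249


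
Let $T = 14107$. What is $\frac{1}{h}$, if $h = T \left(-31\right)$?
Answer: $- \frac{1}{437317} \approx -2.2867 \cdot 10^{-6}$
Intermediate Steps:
$h = -437317$ ($h = 14107 \left(-31\right) = -437317$)
$\frac{1}{h} = \frac{1}{-437317} = - \frac{1}{437317}$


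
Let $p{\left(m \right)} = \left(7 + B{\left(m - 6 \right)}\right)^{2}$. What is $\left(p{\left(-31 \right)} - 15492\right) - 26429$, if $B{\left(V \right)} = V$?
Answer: $-41021$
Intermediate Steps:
$p{\left(m \right)} = \left(1 + m\right)^{2}$ ($p{\left(m \right)} = \left(7 + \left(m - 6\right)\right)^{2} = \left(7 + \left(-6 + m\right)\right)^{2} = \left(1 + m\right)^{2}$)
$\left(p{\left(-31 \right)} - 15492\right) - 26429 = \left(\left(1 - 31\right)^{2} - 15492\right) - 26429 = \left(\left(-30\right)^{2} - 15492\right) - 26429 = \left(900 - 15492\right) - 26429 = -14592 - 26429 = -41021$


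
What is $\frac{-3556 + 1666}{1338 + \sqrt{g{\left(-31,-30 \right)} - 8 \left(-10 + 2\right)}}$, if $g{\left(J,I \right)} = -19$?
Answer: $- \frac{280980}{198911} + \frac{630 \sqrt{5}}{198911} \approx -1.4055$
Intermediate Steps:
$\frac{-3556 + 1666}{1338 + \sqrt{g{\left(-31,-30 \right)} - 8 \left(-10 + 2\right)}} = \frac{-3556 + 1666}{1338 + \sqrt{-19 - 8 \left(-10 + 2\right)}} = - \frac{1890}{1338 + \sqrt{-19 - -64}} = - \frac{1890}{1338 + \sqrt{-19 + 64}} = - \frac{1890}{1338 + \sqrt{45}} = - \frac{1890}{1338 + 3 \sqrt{5}}$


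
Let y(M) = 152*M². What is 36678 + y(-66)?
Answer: 698790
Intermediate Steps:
36678 + y(-66) = 36678 + 152*(-66)² = 36678 + 152*4356 = 36678 + 662112 = 698790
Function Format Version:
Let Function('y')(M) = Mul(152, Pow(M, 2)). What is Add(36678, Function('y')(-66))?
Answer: 698790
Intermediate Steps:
Add(36678, Function('y')(-66)) = Add(36678, Mul(152, Pow(-66, 2))) = Add(36678, Mul(152, 4356)) = Add(36678, 662112) = 698790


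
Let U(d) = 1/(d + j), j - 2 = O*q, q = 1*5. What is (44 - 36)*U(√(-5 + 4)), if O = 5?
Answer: 108/365 - 4*I/365 ≈ 0.29589 - 0.010959*I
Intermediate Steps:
q = 5
j = 27 (j = 2 + 5*5 = 2 + 25 = 27)
U(d) = 1/(27 + d) (U(d) = 1/(d + 27) = 1/(27 + d))
(44 - 36)*U(√(-5 + 4)) = (44 - 36)/(27 + √(-5 + 4)) = 8/(27 + √(-1)) = 8/(27 + I) = 8*((27 - I)/730) = 4*(27 - I)/365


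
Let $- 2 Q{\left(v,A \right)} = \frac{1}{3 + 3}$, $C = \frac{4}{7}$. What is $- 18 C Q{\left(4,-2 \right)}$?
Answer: $\frac{6}{7} \approx 0.85714$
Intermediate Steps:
$C = \frac{4}{7}$ ($C = 4 \cdot \frac{1}{7} = \frac{4}{7} \approx 0.57143$)
$Q{\left(v,A \right)} = - \frac{1}{12}$ ($Q{\left(v,A \right)} = - \frac{1}{2 \left(3 + 3\right)} = - \frac{1}{2 \cdot 6} = \left(- \frac{1}{2}\right) \frac{1}{6} = - \frac{1}{12}$)
$- 18 C Q{\left(4,-2 \right)} = \left(-18\right) \frac{4}{7} \left(- \frac{1}{12}\right) = \left(- \frac{72}{7}\right) \left(- \frac{1}{12}\right) = \frac{6}{7}$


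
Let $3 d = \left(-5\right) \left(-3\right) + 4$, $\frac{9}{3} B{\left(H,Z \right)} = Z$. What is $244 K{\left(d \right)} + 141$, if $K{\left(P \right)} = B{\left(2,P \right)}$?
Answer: $\frac{5905}{9} \approx 656.11$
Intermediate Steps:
$B{\left(H,Z \right)} = \frac{Z}{3}$
$d = \frac{19}{3}$ ($d = \frac{\left(-5\right) \left(-3\right) + 4}{3} = \frac{15 + 4}{3} = \frac{1}{3} \cdot 19 = \frac{19}{3} \approx 6.3333$)
$K{\left(P \right)} = \frac{P}{3}$
$244 K{\left(d \right)} + 141 = 244 \cdot \frac{1}{3} \cdot \frac{19}{3} + 141 = 244 \cdot \frac{19}{9} + 141 = \frac{4636}{9} + 141 = \frac{5905}{9}$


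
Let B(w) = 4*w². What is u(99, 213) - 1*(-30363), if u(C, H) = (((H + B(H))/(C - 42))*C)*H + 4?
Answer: 1277668954/19 ≈ 6.7246e+7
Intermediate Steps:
u(C, H) = 4 + C*H*(H + 4*H²)/(-42 + C) (u(C, H) = (((H + 4*H²)/(C - 42))*C)*H + 4 = (((H + 4*H²)/(-42 + C))*C)*H + 4 = (C*(H + 4*H²)/(-42 + C))*H + 4 = C*H*(H + 4*H²)/(-42 + C) + 4 = 4 + C*H*(H + 4*H²)/(-42 + C))
u(99, 213) - 1*(-30363) = (-168 + 4*99 + 99*213² + 4*99*213³)/(-42 + 99) - 1*(-30363) = (-168 + 396 + 99*45369 + 4*99*9663597)/57 + 30363 = (-168 + 396 + 4491531 + 3826784412)/57 + 30363 = (1/57)*3831276171 + 30363 = 1277092057/19 + 30363 = 1277668954/19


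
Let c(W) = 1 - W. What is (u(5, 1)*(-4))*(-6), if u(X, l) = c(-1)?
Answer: 48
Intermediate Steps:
u(X, l) = 2 (u(X, l) = 1 - 1*(-1) = 1 + 1 = 2)
(u(5, 1)*(-4))*(-6) = (2*(-4))*(-6) = -8*(-6) = 48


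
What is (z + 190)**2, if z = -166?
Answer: 576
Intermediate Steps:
(z + 190)**2 = (-166 + 190)**2 = 24**2 = 576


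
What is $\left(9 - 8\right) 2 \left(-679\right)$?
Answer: $-1358$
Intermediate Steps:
$\left(9 - 8\right) 2 \left(-679\right) = 1 \cdot 2 \left(-679\right) = 2 \left(-679\right) = -1358$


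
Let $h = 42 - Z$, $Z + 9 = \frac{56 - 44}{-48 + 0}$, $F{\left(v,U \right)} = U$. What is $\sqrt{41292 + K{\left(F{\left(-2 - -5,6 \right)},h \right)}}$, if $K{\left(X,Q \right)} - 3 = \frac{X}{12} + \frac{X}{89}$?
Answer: $\frac{\sqrt{1308408758}}{178} \approx 203.21$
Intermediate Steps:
$Z = - \frac{37}{4}$ ($Z = -9 + \frac{56 - 44}{-48 + 0} = -9 + \frac{12}{-48} = -9 + 12 \left(- \frac{1}{48}\right) = -9 - \frac{1}{4} = - \frac{37}{4} \approx -9.25$)
$h = \frac{205}{4}$ ($h = 42 - - \frac{37}{4} = 42 + \frac{37}{4} = \frac{205}{4} \approx 51.25$)
$K{\left(X,Q \right)} = 3 + \frac{101 X}{1068}$ ($K{\left(X,Q \right)} = 3 + \left(\frac{X}{12} + \frac{X}{89}\right) = 3 + \frac{101 X}{1068}$)
$\sqrt{41292 + K{\left(F{\left(-2 - -5,6 \right)},h \right)}} = \sqrt{41292 + \left(3 + \frac{101}{1068} \cdot 6\right)} = \sqrt{41292 + \left(3 + \frac{101}{178}\right)} = \sqrt{41292 + \frac{635}{178}} = \sqrt{\frac{7350611}{178}} = \frac{\sqrt{1308408758}}{178}$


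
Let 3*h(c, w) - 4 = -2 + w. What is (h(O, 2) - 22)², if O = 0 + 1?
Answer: 3844/9 ≈ 427.11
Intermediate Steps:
O = 1
h(c, w) = ⅔ + w/3 (h(c, w) = 4/3 + (-2 + w)/3 = 4/3 + (-⅔ + w/3) = ⅔ + w/3)
(h(O, 2) - 22)² = ((⅔ + (⅓)*2) - 22)² = ((⅔ + ⅔) - 22)² = (4/3 - 22)² = (-62/3)² = 3844/9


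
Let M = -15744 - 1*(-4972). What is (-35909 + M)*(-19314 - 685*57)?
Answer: 2724256479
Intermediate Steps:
M = -10772 (M = -15744 + 4972 = -10772)
(-35909 + M)*(-19314 - 685*57) = (-35909 - 10772)*(-19314 - 685*57) = -46681*(-19314 - 39045) = -46681*(-58359) = 2724256479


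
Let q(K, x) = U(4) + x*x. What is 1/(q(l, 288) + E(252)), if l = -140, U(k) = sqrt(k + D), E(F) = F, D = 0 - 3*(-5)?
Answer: 83196/6921574397 - sqrt(19)/6921574397 ≈ 1.2019e-5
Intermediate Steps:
D = 15 (D = 0 + 15 = 15)
U(k) = sqrt(15 + k) (U(k) = sqrt(k + 15) = sqrt(15 + k))
q(K, x) = sqrt(19) + x**2 (q(K, x) = sqrt(15 + 4) + x*x = sqrt(19) + x**2)
1/(q(l, 288) + E(252)) = 1/((sqrt(19) + 288**2) + 252) = 1/((sqrt(19) + 82944) + 252) = 1/((82944 + sqrt(19)) + 252) = 1/(83196 + sqrt(19))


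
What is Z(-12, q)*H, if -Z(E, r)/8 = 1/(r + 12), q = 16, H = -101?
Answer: 202/7 ≈ 28.857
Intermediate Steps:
Z(E, r) = -8/(12 + r) (Z(E, r) = -8/(r + 12) = -8/(12 + r))
Z(-12, q)*H = -8/(12 + 16)*(-101) = -8/28*(-101) = -8*1/28*(-101) = -2/7*(-101) = 202/7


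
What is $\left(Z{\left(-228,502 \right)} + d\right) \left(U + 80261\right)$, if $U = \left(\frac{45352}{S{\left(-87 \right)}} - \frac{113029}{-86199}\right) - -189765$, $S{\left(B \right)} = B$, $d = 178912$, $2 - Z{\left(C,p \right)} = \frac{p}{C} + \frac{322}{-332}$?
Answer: $\frac{190087001380440902023}{3942138867} \approx 4.8219 \cdot 10^{10}$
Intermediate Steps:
$Z{\left(C,p \right)} = \frac{493}{166} - \frac{p}{C}$ ($Z{\left(C,p \right)} = 2 - \left(\frac{p}{C} + \frac{322}{-332}\right) = 2 - \left(\frac{p}{C} + 322 \left(- \frac{1}{332}\right)\right) = 2 - \left(\frac{p}{C} - \frac{161}{166}\right) = 2 - \left(- \frac{161}{166} + \frac{p}{C}\right) = 2 + \left(\frac{161}{166} - \frac{p}{C}\right) = \frac{493}{166} - \frac{p}{C}$)
$U = \frac{157689740880}{833257}$ ($U = \left(\frac{45352}{-87} - \frac{113029}{-86199}\right) - -189765 = \left(45352 \left(- \frac{1}{87}\right) - - \frac{113029}{86199}\right) + 189765 = \left(- \frac{45352}{87} + \frac{113029}{86199}\right) + 189765 = - \frac{433273725}{833257} + 189765 = \frac{157689740880}{833257} \approx 1.8925 \cdot 10^{5}$)
$\left(Z{\left(-228,502 \right)} + d\right) \left(U + 80261\right) = \left(\left(\frac{493}{166} - \frac{502}{-228}\right) + 178912\right) \left(\frac{157689740880}{833257} + 80261\right) = \left(\left(\frac{493}{166} - 502 \left(- \frac{1}{228}\right)\right) + 178912\right) \frac{224567780957}{833257} = \left(\left(\frac{493}{166} + \frac{251}{114}\right) + 178912\right) \frac{224567780957}{833257} = \left(\frac{24467}{4731} + 178912\right) \frac{224567780957}{833257} = \frac{846457139}{4731} \cdot \frac{224567780957}{833257} = \frac{190087001380440902023}{3942138867}$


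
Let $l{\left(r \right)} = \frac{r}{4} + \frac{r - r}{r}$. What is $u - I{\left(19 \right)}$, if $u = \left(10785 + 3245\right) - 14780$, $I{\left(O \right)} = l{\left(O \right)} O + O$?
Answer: $- \frac{3437}{4} \approx -859.25$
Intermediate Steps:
$l{\left(r \right)} = \frac{r}{4}$ ($l{\left(r \right)} = r \frac{1}{4} + \frac{0}{r} = \frac{r}{4} + 0 = \frac{r}{4}$)
$I{\left(O \right)} = O + \frac{O^{2}}{4}$ ($I{\left(O \right)} = \frac{O}{4} O + O = \frac{O^{2}}{4} + O = O + \frac{O^{2}}{4}$)
$u = -750$ ($u = 14030 - 14780 = -750$)
$u - I{\left(19 \right)} = -750 - \frac{1}{4} \cdot 19 \left(4 + 19\right) = -750 - \frac{1}{4} \cdot 19 \cdot 23 = -750 - \frac{437}{4} = - \frac{3437}{4}$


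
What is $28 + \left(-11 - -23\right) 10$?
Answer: $148$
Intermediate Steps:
$28 + \left(-11 - -23\right) 10 = 28 + \left(-11 + 23\right) 10 = 28 + 12 \cdot 10 = 28 + 120 = 148$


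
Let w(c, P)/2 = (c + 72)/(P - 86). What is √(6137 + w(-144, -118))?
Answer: √1773797/17 ≈ 78.344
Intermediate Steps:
w(c, P) = 2*(72 + c)/(-86 + P) (w(c, P) = 2*((c + 72)/(P - 86)) = 2*((72 + c)/(-86 + P)) = 2*(72 + c)/(-86 + P))
√(6137 + w(-144, -118)) = √(6137 + 2*(72 - 144)/(-86 - 118)) = √(6137 + 2*(-72)/(-204)) = √(6137 + 2*(-1/204)*(-72)) = √(6137 + 12/17) = √(104341/17) = √1773797/17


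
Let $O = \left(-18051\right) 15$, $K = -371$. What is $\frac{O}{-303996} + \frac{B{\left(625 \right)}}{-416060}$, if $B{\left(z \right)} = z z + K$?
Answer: $- \frac{45311887}{958186180} \approx -0.047289$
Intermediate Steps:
$B{\left(z \right)} = -371 + z^{2}$ ($B{\left(z \right)} = z z - 371 = z^{2} - 371 = -371 + z^{2}$)
$O = -270765$
$\frac{O}{-303996} + \frac{B{\left(625 \right)}}{-416060} = - \frac{270765}{-303996} + \frac{-371 + 625^{2}}{-416060} = \left(-270765\right) \left(- \frac{1}{303996}\right) + \left(-371 + 390625\right) \left(- \frac{1}{416060}\right) = \frac{8205}{9212} + 390254 \left(- \frac{1}{416060}\right) = \frac{8205}{9212} - \frac{195127}{208030} = - \frac{45311887}{958186180}$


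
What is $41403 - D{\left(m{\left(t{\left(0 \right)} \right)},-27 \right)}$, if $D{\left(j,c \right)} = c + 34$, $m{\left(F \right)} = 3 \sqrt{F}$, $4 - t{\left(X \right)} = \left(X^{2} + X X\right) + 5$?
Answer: $41396$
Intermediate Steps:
$t{\left(X \right)} = -1 - 2 X^{2}$ ($t{\left(X \right)} = 4 - \left(\left(X^{2} + X X\right) + 5\right) = 4 - \left(\left(X^{2} + X^{2}\right) + 5\right) = 4 - \left(2 X^{2} + 5\right) = 4 - \left(5 + 2 X^{2}\right) = -1 - 2 X^{2}$)
$D{\left(j,c \right)} = 34 + c$
$41403 - D{\left(m{\left(t{\left(0 \right)} \right)},-27 \right)} = 41403 - \left(34 - 27\right) = 41403 - 7 = 41396$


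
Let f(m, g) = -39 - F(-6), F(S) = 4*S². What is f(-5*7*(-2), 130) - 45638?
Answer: -45821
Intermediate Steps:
f(m, g) = -183 (f(m, g) = -39 - 4*(-6)² = -39 - 4*36 = -39 - 1*144 = -39 - 144 = -183)
f(-5*7*(-2), 130) - 45638 = -183 - 45638 = -45821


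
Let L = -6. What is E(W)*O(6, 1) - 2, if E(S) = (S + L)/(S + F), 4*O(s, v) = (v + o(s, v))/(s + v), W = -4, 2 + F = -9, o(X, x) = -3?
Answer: -43/21 ≈ -2.0476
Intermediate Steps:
F = -11 (F = -2 - 9 = -11)
O(s, v) = (-3 + v)/(4*(s + v)) (O(s, v) = ((v - 3)/(s + v))/4 = ((-3 + v)/(s + v))/4 = (-3 + v)/(4*(s + v)))
E(S) = (-6 + S)/(-11 + S) (E(S) = (S - 6)/(S - 11) = (-6 + S)/(-11 + S))
E(W)*O(6, 1) - 2 = ((-6 - 4)/(-11 - 4))*((-3 + 1)/(4*(6 + 1))) - 2 = (-10/(-15))*((¼)*(-2)/7) - 2 = (-1/15*(-10))*((¼)*(⅐)*(-2)) - 2 = (⅔)*(-1/14) - 2 = -1/21 - 2 = -43/21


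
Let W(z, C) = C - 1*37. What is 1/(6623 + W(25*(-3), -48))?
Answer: 1/6538 ≈ 0.00015295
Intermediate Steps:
W(z, C) = -37 + C (W(z, C) = C - 37 = -37 + C)
1/(6623 + W(25*(-3), -48)) = 1/(6623 + (-37 - 48)) = 1/(6623 - 85) = 1/6538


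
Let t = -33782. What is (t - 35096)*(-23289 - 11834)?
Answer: 2419201994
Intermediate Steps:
(t - 35096)*(-23289 - 11834) = (-33782 - 35096)*(-23289 - 11834) = -68878*(-35123) = 2419201994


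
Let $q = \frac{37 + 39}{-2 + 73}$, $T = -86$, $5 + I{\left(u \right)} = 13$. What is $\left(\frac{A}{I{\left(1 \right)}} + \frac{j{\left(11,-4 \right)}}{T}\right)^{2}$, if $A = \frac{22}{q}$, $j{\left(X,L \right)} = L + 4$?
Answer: $\frac{609961}{92416} \approx 6.6002$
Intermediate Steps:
$j{\left(X,L \right)} = 4 + L$
$I{\left(u \right)} = 8$ ($I{\left(u \right)} = -5 + 13 = 8$)
$q = \frac{76}{71} \approx 1.0704$
$A = \frac{781}{38}$ ($A = \frac{22}{\frac{76}{71}} = 22 \cdot \frac{71}{76} = \frac{781}{38} \approx 20.553$)
$\left(\frac{A}{I{\left(1 \right)}} + \frac{j{\left(11,-4 \right)}}{T}\right)^{2} = \left(\frac{781}{38 \cdot 8} + \frac{4 - 4}{-86}\right)^{2} = \left(\frac{781}{38} \cdot \frac{1}{8} + 0 \left(- \frac{1}{86}\right)\right)^{2} = \left(\frac{781}{304} + 0\right)^{2} = \left(\frac{781}{304}\right)^{2} = \frac{609961}{92416}$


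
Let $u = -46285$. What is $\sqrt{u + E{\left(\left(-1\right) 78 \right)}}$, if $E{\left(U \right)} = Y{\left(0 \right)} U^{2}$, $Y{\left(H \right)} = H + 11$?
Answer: $\sqrt{20639} \approx 143.66$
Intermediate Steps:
$Y{\left(H \right)} = 11 + H$
$E{\left(U \right)} = 11 U^{2}$ ($E{\left(U \right)} = \left(11 + 0\right) U^{2} = 11 U^{2}$)
$\sqrt{u + E{\left(\left(-1\right) 78 \right)}} = \sqrt{-46285 + 11 \left(\left(-1\right) 78\right)^{2}} = \sqrt{-46285 + 11 \left(-78\right)^{2}} = \sqrt{-46285 + 11 \cdot 6084} = \sqrt{-46285 + 66924} = \sqrt{20639}$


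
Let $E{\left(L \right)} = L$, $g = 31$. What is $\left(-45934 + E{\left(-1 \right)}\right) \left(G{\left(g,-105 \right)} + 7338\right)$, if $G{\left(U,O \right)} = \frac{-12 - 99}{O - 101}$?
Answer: $- \frac{69441730965}{206} \approx -3.371 \cdot 10^{8}$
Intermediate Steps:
$G{\left(U,O \right)} = - \frac{111}{-101 + O}$
$\left(-45934 + E{\left(-1 \right)}\right) \left(G{\left(g,-105 \right)} + 7338\right) = \left(-45934 - 1\right) \left(- \frac{111}{-101 - 105} + 7338\right) = - 45935 \left(- \frac{111}{-206} + 7338\right) = - 45935 \left(\left(-111\right) \left(- \frac{1}{206}\right) + 7338\right) = - 45935 \left(\frac{111}{206} + 7338\right) = \left(-45935\right) \frac{1511739}{206} = - \frac{69441730965}{206}$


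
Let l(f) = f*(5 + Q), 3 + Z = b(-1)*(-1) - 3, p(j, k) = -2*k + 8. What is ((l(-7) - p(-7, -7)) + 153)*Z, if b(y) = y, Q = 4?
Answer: -340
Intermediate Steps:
p(j, k) = 8 - 2*k
Z = -5 (Z = -3 + (-1*(-1) - 3) = -3 + (1 - 3) = -3 - 2 = -5)
l(f) = 9*f (l(f) = f*(5 + 4) = f*9 = 9*f)
((l(-7) - p(-7, -7)) + 153)*Z = ((9*(-7) - (8 - 2*(-7))) + 153)*(-5) = ((-63 - (8 + 14)) + 153)*(-5) = ((-63 - 1*22) + 153)*(-5) = ((-63 - 22) + 153)*(-5) = (-85 + 153)*(-5) = 68*(-5) = -340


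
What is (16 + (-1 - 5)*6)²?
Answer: 400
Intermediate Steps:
(16 + (-1 - 5)*6)² = (16 - 6*6)² = (16 - 36)² = (-20)² = 400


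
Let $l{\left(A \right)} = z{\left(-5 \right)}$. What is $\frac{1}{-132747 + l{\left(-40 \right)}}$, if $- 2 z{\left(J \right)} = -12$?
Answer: $- \frac{1}{132741} \approx -7.5335 \cdot 10^{-6}$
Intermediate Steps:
$z{\left(J \right)} = 6$ ($z{\left(J \right)} = \left(- \frac{1}{2}\right) \left(-12\right) = 6$)
$l{\left(A \right)} = 6$
$\frac{1}{-132747 + l{\left(-40 \right)}} = \frac{1}{-132747 + 6} = \frac{1}{-132741} = - \frac{1}{132741}$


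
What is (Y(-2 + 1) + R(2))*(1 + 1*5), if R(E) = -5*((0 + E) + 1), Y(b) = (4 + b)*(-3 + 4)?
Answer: -72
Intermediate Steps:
Y(b) = 4 + b (Y(b) = (4 + b)*1 = 4 + b)
R(E) = -5 - 5*E (R(E) = -5*(E + 1) = -5*(1 + E) = -5 - 5*E)
(Y(-2 + 1) + R(2))*(1 + 1*5) = ((4 + (-2 + 1)) + (-5 - 5*2))*(1 + 1*5) = ((4 - 1) + (-5 - 10))*(1 + 5) = (3 - 15)*6 = -12*6 = -72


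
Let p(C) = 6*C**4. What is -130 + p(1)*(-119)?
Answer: -844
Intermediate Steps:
-130 + p(1)*(-119) = -130 + (6*1**4)*(-119) = -130 + (6*1)*(-119) = -130 + 6*(-119) = -130 - 714 = -844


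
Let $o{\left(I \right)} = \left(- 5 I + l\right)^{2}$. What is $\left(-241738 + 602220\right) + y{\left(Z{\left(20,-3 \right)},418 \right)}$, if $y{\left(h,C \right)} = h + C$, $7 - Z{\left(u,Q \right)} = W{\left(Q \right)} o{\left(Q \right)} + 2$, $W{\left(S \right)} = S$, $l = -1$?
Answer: $361493$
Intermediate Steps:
$o{\left(I \right)} = \left(-1 - 5 I\right)^{2}$ ($o{\left(I \right)} = \left(- 5 I - 1\right)^{2} = \left(-1 - 5 I\right)^{2}$)
$Z{\left(u,Q \right)} = 5 - Q \left(1 + 5 Q\right)^{2}$ ($Z{\left(u,Q \right)} = 7 - \left(Q \left(1 + 5 Q\right)^{2} + 2\right) = 7 - \left(2 + Q \left(1 + 5 Q\right)^{2}\right) = 5 - Q \left(1 + 5 Q\right)^{2}$)
$y{\left(h,C \right)} = C + h$
$\left(-241738 + 602220\right) + y{\left(Z{\left(20,-3 \right)},418 \right)} = \left(-241738 + 602220\right) - \left(-423 - 3 \left(1 + 5 \left(-3\right)\right)^{2}\right) = 360482 - \left(-423 - 3 \left(1 - 15\right)^{2}\right) = 360482 + \left(418 - \left(-5 - 3 \left(-14\right)^{2}\right)\right) = 360482 + \left(418 - \left(-5 - 588\right)\right) = 360482 + \left(418 + \left(5 + 588\right)\right) = 360482 + \left(418 + 593\right) = 360482 + 1011 = 361493$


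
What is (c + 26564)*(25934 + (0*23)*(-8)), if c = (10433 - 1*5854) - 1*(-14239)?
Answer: 1176936788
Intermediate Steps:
c = 18818 (c = (10433 - 5854) + 14239 = 4579 + 14239 = 18818)
(c + 26564)*(25934 + (0*23)*(-8)) = (18818 + 26564)*(25934 + (0*23)*(-8)) = 45382*(25934 + 0*(-8)) = 45382*(25934 + 0) = 45382*25934 = 1176936788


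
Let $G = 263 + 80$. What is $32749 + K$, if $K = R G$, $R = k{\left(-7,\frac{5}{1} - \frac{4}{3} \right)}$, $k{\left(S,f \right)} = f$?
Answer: $\frac{102020}{3} \approx 34007.0$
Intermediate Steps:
$G = 343$
$R = \frac{11}{3}$ ($R = \frac{5}{1} - \frac{4}{3} = 5 \cdot 1 - \frac{4}{3} = 5 - \frac{4}{3} = \frac{11}{3} \approx 3.6667$)
$K = \frac{3773}{3}$ ($K = \frac{11}{3} \cdot 343 = \frac{3773}{3} \approx 1257.7$)
$32749 + K = 32749 + \frac{3773}{3} = \frac{102020}{3}$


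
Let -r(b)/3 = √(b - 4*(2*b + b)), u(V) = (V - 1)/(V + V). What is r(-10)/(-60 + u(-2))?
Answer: 4*√110/79 ≈ 0.53104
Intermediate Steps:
u(V) = (-1 + V)/(2*V) (u(V) = (-1 + V)/((2*V)) = (-1 + V)*(1/(2*V)) = (-1 + V)/(2*V))
r(b) = -3*√11*√(-b) (r(b) = -3*√(b - 4*(2*b + b)) = -3*√(b - 12*b) = -3*√11*√(-b))
r(-10)/(-60 + u(-2)) = (-3*√11*√(-1*(-10)))/(-60 + (½)*(-1 - 2)/(-2)) = (-3*√11*√10)/(-60 + (½)*(-½)*(-3)) = (-3*√110)/(-60 + ¾) = (-3*√110)/(-237/4) = -3*√110*(-4/237) = 4*√110/79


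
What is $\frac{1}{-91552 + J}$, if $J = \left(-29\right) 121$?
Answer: $- \frac{1}{95061} \approx -1.052 \cdot 10^{-5}$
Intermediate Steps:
$J = -3509$
$\frac{1}{-91552 + J} = \frac{1}{-91552 - 3509} = \frac{1}{-95061} = - \frac{1}{95061}$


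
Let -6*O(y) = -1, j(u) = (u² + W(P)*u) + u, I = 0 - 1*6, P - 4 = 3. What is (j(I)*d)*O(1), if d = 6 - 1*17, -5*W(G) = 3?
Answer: -308/5 ≈ -61.600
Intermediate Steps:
P = 7 (P = 4 + 3 = 7)
I = -6 (I = 0 - 6 = -6)
W(G) = -⅗ (W(G) = -⅕*3 = -⅗)
d = -11 (d = 6 - 17 = -11)
j(u) = u² + 2*u/5 (j(u) = (u² - 3*u/5) + u = u² + 2*u/5)
O(y) = ⅙ (O(y) = -⅙*(-1) = ⅙)
(j(I)*d)*O(1) = (((⅕)*(-6)*(2 + 5*(-6)))*(-11))*(⅙) = (((⅕)*(-6)*(2 - 30))*(-11))*(⅙) = (((⅕)*(-6)*(-28))*(-11))*(⅙) = ((168/5)*(-11))*(⅙) = -1848/5*⅙ = -308/5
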